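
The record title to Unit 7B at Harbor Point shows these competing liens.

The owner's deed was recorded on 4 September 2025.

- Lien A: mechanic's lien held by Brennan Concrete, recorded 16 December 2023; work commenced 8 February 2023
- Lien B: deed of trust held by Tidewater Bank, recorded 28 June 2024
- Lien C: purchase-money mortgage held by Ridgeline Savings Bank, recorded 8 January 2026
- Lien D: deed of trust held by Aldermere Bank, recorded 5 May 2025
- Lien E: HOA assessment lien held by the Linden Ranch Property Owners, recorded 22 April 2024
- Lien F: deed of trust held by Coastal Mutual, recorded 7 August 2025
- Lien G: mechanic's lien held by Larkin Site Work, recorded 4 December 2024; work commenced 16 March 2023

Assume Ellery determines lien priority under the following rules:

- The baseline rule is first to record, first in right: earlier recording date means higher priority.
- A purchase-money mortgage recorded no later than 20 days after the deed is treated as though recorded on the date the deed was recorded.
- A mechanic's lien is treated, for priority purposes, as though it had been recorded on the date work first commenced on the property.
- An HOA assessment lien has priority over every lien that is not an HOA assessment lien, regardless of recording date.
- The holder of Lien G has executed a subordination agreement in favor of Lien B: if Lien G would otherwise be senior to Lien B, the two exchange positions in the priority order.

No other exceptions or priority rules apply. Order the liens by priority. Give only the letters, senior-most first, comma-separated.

E, A, B, G, D, F, C

First, effective dates: A is treated as recorded 8 February 2023, the work-commencement date; C was recorded 126 days after the deed — beyond 20 days — so no relation-back applies; G's effective date is 16 March 2023, when work began.
As an HOA assessment lien, E is senior to every other lien.
Among the remaining liens, by effective date: A (8 February 2023), G (16 March 2023), B (28 June 2024), D (5 May 2025), F (7 August 2025), C (8 January 2026).
G would otherwise be senior to B, so under the subordination agreement G and B exchange positions.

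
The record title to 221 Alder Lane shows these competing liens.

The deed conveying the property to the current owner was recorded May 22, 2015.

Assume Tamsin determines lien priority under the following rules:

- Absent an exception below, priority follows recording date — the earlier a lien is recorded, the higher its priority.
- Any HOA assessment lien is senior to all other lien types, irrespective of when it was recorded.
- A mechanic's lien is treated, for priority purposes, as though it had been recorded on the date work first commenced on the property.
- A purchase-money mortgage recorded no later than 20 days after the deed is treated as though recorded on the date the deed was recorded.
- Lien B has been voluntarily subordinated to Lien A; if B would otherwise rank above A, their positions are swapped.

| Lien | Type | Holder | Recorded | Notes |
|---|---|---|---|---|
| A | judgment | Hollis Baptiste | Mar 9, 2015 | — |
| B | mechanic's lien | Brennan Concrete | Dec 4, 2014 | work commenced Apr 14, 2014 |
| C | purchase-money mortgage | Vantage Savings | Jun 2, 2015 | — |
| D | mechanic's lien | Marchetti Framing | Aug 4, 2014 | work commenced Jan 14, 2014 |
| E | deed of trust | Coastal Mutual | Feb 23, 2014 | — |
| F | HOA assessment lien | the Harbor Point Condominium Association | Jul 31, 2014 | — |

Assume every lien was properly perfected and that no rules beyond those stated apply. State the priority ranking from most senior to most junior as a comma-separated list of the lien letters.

F, D, E, A, B, C

Adjusting effective dates: B is treated as recorded Apr 14, 2014, the work-commencement date; C's effective date is the deed date, May 22, 2015; D relates back to Jan 14, 2014 (work commenced).
As an HOA assessment lien, F is senior to every other lien.
Remaining liens by effective date: D (Jan 14, 2014), E (Feb 23, 2014), B (Apr 14, 2014), A (Mar 9, 2015), C (May 22, 2015).
B is senior to A before the subordination, so the two trade places.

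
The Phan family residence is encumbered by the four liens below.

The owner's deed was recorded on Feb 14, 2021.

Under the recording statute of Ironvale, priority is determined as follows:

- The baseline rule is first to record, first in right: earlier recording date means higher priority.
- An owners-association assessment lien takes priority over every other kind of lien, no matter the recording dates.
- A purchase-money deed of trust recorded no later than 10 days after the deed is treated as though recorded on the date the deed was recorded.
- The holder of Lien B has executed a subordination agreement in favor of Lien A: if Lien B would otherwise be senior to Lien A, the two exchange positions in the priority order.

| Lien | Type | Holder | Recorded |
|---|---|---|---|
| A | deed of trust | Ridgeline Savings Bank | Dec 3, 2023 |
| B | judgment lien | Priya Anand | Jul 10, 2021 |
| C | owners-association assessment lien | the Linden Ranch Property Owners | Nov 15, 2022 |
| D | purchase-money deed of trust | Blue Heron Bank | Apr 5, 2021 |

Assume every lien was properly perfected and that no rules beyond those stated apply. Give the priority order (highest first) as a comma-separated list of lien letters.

Effective dates: D was recorded 50 days after the deed — beyond 10 days — so no relation-back applies.
C is an owners-association assessment lien and takes priority over every other lien.
Remaining liens by effective date: D (Apr 5, 2021), B (Jul 10, 2021), A (Dec 3, 2023).
The subordination applies — B was senior to A — so B and A swap.

C, D, A, B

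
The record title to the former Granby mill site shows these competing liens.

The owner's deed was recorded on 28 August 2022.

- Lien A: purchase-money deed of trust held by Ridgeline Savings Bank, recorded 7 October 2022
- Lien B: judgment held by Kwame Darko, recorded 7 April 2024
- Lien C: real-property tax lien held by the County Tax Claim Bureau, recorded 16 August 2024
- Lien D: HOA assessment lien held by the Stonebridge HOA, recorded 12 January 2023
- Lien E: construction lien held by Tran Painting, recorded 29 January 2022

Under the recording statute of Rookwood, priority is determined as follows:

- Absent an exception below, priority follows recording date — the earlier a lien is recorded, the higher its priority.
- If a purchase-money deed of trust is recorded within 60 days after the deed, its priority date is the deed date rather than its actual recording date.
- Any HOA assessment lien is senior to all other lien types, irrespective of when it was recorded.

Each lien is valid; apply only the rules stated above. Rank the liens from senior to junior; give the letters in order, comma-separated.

D, E, A, B, C

Effective dates after the stated exceptions: A relates back to the deed date 28 August 2022.
D is an HOA assessment lien and takes priority over every other lien.
Ordering the rest by effective date: E (29 January 2022), A (28 August 2022), B (7 April 2024), C (16 August 2024).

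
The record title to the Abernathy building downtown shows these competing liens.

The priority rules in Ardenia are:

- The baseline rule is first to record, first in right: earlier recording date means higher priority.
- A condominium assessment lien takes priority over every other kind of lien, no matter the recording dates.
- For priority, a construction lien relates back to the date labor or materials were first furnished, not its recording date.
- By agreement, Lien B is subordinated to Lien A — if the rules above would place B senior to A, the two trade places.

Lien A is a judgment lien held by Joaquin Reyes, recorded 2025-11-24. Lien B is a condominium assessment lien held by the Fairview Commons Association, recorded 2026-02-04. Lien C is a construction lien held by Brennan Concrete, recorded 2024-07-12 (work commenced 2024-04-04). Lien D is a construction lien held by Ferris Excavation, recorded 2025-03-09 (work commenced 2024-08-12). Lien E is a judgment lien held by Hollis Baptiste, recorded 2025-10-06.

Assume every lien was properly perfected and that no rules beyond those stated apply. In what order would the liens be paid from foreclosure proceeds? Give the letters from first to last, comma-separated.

Effective dates: C's effective date is 2024-04-04, when work began; D relates back to 2024-08-12 (work commenced).
As a condominium assessment lien, B is senior to every other lien.
Remaining liens by effective date: C (2024-04-04), D (2024-08-12), E (2025-10-06), A (2025-11-24).
B would otherwise be senior to A, so under the subordination agreement B and A exchange positions.

A, C, D, E, B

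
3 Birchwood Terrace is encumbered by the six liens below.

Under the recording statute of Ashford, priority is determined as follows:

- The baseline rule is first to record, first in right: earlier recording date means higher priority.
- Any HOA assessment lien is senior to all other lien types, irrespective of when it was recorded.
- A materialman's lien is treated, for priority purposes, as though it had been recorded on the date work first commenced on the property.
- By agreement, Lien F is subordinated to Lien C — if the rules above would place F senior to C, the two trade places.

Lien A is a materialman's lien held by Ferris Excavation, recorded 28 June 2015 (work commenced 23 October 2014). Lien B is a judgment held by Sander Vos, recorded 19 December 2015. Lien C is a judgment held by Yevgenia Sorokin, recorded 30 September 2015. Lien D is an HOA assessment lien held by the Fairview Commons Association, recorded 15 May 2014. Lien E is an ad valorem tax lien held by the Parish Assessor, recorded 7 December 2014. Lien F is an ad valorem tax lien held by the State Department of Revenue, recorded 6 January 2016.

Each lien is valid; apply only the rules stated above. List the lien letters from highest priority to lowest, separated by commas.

D, A, E, C, B, F

Effective dates after the stated exceptions: A is treated as recorded 23 October 2014, the work-commencement date.
D is an HOA assessment lien and takes priority over every other lien.
Remaining liens by effective date: A (23 October 2014), E (7 December 2014), C (30 September 2015), B (19 December 2015), F (6 January 2016).
F is already junior to C, so the subordination agreement changes nothing.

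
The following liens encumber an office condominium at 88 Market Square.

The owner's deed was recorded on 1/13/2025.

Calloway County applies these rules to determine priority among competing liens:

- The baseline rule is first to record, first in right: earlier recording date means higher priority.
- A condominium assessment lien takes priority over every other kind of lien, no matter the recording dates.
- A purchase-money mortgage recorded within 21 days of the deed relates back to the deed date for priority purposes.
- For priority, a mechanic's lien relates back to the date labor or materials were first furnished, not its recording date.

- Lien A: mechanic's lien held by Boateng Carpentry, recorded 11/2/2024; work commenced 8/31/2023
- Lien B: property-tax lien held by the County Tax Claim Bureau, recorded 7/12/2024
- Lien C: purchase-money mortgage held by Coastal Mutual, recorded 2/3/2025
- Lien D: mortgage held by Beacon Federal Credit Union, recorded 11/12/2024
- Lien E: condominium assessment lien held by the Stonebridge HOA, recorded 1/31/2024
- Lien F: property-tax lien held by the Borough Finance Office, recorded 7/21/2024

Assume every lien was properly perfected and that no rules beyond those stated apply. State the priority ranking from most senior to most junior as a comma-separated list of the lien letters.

E, A, B, F, D, C

Adjusting effective dates: A's effective date is 8/31/2023, when work began; C was recorded within the 21-day window, so its effective date is the deed date 1/13/2025.
E, as a condominium assessment lien, has superpriority and ranks first.
Among the remaining liens, by effective date: A (8/31/2023), B (7/12/2024), F (7/21/2024), D (11/12/2024), C (1/13/2025).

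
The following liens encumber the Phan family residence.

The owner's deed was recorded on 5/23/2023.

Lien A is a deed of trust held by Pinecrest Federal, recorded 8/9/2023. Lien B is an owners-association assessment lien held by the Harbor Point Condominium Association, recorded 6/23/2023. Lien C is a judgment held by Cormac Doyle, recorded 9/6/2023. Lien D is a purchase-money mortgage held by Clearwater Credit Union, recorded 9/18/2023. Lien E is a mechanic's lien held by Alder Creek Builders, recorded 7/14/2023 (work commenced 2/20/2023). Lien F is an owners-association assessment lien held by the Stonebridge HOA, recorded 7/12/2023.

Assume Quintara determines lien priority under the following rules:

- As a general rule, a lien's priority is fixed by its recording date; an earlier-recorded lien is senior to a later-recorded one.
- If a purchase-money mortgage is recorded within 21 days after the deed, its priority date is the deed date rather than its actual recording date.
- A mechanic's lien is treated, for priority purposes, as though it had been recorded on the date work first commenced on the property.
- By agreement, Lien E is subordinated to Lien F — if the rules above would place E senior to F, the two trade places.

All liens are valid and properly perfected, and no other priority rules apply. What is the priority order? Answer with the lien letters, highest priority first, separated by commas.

F, B, E, A, C, D

Effective dates after the stated exceptions: D was recorded 118 days after the deed, outside the 21-day window, so it keeps its recording date; E relates back to 2/20/2023 (work commenced).
By effective date, earliest first: E (2/20/2023), B (6/23/2023), F (7/12/2023), A (8/9/2023), C (9/6/2023), D (9/18/2023).
E is senior to F before the subordination, so the two trade places.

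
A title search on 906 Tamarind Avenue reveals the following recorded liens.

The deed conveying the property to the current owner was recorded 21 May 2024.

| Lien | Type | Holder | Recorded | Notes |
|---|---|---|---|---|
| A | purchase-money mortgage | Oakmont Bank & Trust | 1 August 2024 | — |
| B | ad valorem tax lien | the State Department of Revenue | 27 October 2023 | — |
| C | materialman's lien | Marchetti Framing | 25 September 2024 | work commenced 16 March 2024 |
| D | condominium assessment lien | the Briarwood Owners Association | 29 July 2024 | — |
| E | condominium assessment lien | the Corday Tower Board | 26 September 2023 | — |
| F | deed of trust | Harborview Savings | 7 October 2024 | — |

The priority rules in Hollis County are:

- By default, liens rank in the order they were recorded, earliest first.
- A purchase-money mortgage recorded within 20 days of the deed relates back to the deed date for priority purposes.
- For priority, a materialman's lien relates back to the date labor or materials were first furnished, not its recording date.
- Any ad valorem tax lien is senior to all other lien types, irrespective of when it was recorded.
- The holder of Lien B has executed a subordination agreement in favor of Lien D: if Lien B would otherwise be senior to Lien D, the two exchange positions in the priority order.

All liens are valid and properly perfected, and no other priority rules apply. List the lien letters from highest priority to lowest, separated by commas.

D, E, C, B, A, F

Effective dates after the stated exceptions: A missed the 20-day window (72 days after the deed), so its recording date stands; C relates back to 16 March 2024 (work commenced).
B is an ad valorem tax lien and takes priority over every other lien.
Ordering the rest by effective date: E (26 September 2023), C (16 March 2024), D (29 July 2024), A (1 August 2024), F (7 October 2024).
Because B would otherwise rank above D, the subordination swaps them.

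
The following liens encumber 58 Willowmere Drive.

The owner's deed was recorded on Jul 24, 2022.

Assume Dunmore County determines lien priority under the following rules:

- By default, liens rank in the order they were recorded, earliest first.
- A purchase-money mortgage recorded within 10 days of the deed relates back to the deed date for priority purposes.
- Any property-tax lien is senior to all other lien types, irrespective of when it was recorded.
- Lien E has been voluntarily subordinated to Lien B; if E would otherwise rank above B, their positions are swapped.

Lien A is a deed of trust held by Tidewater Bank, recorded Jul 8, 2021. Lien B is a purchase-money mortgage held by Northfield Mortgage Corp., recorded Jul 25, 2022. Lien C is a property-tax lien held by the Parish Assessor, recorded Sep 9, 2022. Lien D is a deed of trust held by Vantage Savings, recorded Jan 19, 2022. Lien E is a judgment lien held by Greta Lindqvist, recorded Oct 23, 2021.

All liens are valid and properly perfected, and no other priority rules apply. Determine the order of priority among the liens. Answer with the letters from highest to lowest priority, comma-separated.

Effective dates: B relates back to the deed date Jul 24, 2022.
As a property-tax lien, C is senior to every other lien.
The other liens, earliest effective date first: A (Jul 8, 2021), E (Oct 23, 2021), D (Jan 19, 2022), B (Jul 24, 2022).
E is senior to B before the subordination, so the two trade places.

C, A, B, D, E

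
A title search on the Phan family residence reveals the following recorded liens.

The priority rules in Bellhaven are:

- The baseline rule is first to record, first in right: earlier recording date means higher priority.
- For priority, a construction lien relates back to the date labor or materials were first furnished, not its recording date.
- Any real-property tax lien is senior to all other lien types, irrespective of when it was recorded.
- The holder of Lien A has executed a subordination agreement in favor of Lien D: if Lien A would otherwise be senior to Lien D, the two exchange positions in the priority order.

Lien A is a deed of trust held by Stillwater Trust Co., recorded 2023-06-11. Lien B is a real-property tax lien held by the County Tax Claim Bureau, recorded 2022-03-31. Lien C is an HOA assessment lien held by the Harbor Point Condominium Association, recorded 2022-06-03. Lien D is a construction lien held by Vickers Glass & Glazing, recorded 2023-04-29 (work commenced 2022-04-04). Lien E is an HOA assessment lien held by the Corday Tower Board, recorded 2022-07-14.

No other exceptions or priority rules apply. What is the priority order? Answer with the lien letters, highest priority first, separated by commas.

First, effective dates: D's effective date is 2022-04-04, when work began.
As a real-property tax lien, B is senior to every other lien.
Remaining liens by effective date: D (2022-04-04), C (2022-06-03), E (2022-07-14), A (2023-06-11).
A is already junior to D, so the subordination agreement changes nothing.

B, D, C, E, A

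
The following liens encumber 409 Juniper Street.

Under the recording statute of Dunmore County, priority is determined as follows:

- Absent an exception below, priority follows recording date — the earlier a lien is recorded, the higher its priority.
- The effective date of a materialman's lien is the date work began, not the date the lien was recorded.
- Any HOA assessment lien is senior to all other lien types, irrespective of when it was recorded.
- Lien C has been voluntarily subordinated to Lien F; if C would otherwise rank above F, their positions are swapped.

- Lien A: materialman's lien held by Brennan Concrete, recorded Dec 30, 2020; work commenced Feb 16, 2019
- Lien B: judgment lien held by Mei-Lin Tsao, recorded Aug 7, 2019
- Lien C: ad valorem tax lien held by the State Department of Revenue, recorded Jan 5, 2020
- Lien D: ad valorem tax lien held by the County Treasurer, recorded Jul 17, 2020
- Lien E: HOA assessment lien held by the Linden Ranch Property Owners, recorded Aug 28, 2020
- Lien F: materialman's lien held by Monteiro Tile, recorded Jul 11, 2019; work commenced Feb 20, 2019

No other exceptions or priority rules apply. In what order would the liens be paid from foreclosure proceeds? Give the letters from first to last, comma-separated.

Effective dates: A relates back to Feb 16, 2019 (work commenced); F's effective date is Feb 20, 2019, when work began.
E is an HOA assessment lien and takes priority over every other lien.
Remaining liens by effective date: A (Feb 16, 2019), F (Feb 20, 2019), B (Aug 7, 2019), C (Jan 5, 2020), D (Jul 17, 2020).
Since C is not senior to F, the subordination leaves the order unchanged.

E, A, F, B, C, D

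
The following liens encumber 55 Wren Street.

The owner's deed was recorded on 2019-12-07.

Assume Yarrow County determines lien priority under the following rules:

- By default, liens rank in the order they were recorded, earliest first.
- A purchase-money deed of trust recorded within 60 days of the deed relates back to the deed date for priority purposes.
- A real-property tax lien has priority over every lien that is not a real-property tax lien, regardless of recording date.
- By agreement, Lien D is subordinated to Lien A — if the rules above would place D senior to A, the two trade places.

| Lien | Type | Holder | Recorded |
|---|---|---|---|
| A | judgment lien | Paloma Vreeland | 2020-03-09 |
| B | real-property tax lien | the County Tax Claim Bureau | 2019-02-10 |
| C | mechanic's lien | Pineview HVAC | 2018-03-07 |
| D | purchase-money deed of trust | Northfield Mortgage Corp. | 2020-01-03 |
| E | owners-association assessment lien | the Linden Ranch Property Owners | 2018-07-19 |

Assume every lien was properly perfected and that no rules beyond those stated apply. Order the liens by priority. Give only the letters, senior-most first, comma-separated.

Effective dates: D was recorded within the 60-day window, so its effective date is the deed date 2019-12-07.
As a real-property tax lien, B is senior to every other lien.
The other liens, earliest effective date first: C (2018-03-07), E (2018-07-19), D (2019-12-07), A (2020-03-09).
D would otherwise be senior to A, so under the subordination agreement D and A exchange positions.

B, C, E, A, D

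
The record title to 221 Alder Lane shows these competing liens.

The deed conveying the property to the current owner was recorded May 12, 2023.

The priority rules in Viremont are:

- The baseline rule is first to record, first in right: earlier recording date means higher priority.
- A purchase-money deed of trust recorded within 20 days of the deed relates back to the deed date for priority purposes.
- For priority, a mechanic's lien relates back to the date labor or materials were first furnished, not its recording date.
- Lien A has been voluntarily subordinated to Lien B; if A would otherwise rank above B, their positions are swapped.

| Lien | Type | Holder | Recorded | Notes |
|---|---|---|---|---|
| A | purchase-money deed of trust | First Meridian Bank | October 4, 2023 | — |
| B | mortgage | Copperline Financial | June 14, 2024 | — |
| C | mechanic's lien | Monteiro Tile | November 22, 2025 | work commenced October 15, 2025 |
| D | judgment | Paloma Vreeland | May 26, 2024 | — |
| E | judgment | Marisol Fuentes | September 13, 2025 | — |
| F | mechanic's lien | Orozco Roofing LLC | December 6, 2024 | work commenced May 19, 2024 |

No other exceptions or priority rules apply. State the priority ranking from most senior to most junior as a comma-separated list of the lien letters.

First, effective dates: A was recorded 145 days after the deed, outside the 20-day window, so it keeps its recording date; C's effective date is October 15, 2025, when work began; F relates back to May 19, 2024 (work commenced).
Sorted by effective date: A (October 4, 2023), F (May 19, 2024), D (May 26, 2024), B (June 14, 2024), E (September 13, 2025), C (October 15, 2025).
A is senior to B before the subordination, so the two trade places.

B, F, D, A, E, C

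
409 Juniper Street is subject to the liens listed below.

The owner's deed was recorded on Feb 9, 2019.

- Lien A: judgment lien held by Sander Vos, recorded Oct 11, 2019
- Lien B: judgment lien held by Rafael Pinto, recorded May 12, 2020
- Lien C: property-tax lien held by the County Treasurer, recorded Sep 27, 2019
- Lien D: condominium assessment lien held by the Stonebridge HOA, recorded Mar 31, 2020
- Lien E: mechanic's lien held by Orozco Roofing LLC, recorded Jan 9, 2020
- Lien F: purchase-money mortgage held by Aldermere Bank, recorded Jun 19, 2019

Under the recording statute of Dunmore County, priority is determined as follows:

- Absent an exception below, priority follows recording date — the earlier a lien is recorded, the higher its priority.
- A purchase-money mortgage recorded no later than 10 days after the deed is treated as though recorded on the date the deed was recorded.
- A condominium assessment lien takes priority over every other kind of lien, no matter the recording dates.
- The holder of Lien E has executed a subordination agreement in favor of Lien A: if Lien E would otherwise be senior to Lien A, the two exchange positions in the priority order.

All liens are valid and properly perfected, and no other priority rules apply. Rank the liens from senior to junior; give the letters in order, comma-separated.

D, F, C, A, E, B

First, effective dates: F was recorded 130 days after the deed, outside the 10-day window, so it keeps its recording date.
D, as a condominium assessment lien, has superpriority and ranks first.
The other liens, earliest effective date first: F (Jun 19, 2019), C (Sep 27, 2019), A (Oct 11, 2019), E (Jan 9, 2020), B (May 12, 2020).
E is already junior to A, so the subordination agreement changes nothing.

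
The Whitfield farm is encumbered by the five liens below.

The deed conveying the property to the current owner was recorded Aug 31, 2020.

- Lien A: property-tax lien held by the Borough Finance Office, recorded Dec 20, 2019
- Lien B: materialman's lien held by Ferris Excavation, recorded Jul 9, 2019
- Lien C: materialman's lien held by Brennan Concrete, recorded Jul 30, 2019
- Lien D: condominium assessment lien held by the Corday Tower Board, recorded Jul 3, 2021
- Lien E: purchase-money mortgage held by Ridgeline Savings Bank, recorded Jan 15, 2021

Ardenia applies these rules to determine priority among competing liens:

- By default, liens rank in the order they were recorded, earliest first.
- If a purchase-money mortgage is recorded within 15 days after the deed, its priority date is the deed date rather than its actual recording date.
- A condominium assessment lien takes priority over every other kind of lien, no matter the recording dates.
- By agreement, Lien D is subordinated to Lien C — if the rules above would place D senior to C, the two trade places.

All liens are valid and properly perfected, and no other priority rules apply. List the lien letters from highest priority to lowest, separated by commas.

C, B, D, A, E

Effective dates after the stated exceptions: E was recorded 137 days after the deed — beyond 15 days — so no relation-back applies.
D is a condominium assessment lien and takes priority over every other lien.
Ordering the rest by effective date: B (Jul 9, 2019), C (Jul 30, 2019), A (Dec 20, 2019), E (Jan 15, 2021).
The subordination applies — D was senior to C — so D and C swap.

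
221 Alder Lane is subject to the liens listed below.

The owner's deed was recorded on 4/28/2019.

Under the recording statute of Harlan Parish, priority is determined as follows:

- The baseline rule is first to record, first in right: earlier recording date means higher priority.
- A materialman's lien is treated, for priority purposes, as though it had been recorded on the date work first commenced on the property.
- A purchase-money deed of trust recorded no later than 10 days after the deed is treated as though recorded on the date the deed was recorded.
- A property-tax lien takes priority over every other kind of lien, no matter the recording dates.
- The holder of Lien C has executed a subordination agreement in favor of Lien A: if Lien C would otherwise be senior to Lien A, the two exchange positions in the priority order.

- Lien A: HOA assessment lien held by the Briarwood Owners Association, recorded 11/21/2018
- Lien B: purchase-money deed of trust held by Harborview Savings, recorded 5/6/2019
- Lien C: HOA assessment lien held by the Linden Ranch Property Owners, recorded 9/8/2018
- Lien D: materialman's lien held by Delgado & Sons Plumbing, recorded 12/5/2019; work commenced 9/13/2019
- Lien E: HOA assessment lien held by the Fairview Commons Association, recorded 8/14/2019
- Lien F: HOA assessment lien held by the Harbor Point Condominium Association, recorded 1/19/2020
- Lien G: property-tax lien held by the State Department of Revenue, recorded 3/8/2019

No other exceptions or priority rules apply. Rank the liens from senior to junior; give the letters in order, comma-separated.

Adjusting effective dates: B was recorded within the 10-day window, so its effective date is the deed date 4/28/2019; D's effective date is 9/13/2019, when work began.
As a property-tax lien, G is senior to every other lien.
The other liens, earliest effective date first: C (9/8/2018), A (11/21/2018), B (4/28/2019), E (8/14/2019), D (9/13/2019), F (1/19/2020).
Because C would otherwise rank above A, the subordination swaps them.

G, A, C, B, E, D, F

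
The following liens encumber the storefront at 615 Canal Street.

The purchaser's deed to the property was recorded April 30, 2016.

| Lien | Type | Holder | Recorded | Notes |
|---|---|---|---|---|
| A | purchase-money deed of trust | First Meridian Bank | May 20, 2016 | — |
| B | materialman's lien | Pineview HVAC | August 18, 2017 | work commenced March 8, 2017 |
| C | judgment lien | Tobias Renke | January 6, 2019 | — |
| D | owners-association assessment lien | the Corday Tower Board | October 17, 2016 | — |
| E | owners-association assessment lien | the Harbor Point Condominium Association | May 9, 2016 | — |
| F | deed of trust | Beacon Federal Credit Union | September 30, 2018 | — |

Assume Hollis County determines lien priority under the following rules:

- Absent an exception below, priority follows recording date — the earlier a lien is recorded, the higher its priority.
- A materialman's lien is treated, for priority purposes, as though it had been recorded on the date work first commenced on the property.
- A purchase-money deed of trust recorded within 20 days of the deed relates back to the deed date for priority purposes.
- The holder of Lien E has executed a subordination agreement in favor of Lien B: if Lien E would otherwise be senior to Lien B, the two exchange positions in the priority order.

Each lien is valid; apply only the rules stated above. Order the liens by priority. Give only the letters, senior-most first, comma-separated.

A, B, D, E, F, C

First, effective dates: A relates back to the deed date April 30, 2016; B relates back to March 8, 2017 (work commenced).
By effective date: A (April 30, 2016), E (May 9, 2016), D (October 17, 2016), B (March 8, 2017), F (September 30, 2018), C (January 6, 2019).
Because E would otherwise rank above B, the subordination swaps them.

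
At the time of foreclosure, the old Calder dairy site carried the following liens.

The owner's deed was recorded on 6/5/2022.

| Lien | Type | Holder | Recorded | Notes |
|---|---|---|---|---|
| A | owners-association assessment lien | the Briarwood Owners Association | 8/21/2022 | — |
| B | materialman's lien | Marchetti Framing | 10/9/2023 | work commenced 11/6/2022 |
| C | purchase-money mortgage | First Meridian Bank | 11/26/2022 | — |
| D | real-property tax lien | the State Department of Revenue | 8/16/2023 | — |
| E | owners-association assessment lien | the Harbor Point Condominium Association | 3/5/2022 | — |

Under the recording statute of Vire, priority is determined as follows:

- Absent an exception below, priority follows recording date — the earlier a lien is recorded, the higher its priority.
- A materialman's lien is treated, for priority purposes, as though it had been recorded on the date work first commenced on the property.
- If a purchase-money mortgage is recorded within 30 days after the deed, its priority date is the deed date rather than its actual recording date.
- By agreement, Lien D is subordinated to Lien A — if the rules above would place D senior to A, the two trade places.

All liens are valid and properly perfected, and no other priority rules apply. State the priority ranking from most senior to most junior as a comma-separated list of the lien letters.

Effective dates after the stated exceptions: B's effective date is 11/6/2022, when work began; C was recorded 174 days after the deed — beyond 30 days — so no relation-back applies.
By effective date: E (3/5/2022), A (8/21/2022), B (11/6/2022), C (11/26/2022), D (8/16/2023).
Since D is not senior to A, the subordination leaves the order unchanged.

E, A, B, C, D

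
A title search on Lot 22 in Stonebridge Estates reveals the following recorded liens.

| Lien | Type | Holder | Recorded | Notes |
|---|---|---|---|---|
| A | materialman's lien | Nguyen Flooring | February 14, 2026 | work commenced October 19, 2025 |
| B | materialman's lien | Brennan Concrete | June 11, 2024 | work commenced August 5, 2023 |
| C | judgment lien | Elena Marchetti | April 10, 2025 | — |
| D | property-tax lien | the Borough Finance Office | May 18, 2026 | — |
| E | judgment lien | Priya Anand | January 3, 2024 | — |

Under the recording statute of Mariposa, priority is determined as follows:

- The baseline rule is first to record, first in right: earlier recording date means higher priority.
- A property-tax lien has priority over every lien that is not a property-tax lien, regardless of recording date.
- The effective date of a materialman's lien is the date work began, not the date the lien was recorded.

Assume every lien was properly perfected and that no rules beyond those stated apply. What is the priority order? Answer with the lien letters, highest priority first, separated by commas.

First, effective dates: A's effective date is October 19, 2025, when work began; B's effective date is August 5, 2023, when work began.
D is a property-tax lien and takes priority over every other lien.
Among the remaining liens, by effective date: B (August 5, 2023), E (January 3, 2024), C (April 10, 2025), A (October 19, 2025).

D, B, E, C, A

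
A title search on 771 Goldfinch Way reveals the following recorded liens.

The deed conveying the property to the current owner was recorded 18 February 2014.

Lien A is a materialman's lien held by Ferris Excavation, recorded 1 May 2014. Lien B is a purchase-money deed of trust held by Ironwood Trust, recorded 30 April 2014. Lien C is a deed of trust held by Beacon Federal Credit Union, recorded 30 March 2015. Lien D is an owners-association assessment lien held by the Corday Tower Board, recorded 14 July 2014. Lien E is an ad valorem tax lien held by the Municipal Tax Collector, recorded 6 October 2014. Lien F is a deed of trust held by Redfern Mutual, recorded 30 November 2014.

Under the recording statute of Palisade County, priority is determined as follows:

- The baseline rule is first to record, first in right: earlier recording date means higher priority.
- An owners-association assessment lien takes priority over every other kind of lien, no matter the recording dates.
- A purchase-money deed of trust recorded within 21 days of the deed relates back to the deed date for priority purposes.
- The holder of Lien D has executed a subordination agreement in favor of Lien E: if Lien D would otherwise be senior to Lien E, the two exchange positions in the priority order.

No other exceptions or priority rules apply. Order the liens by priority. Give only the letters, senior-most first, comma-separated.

E, B, A, D, F, C

First, effective dates: B missed the 21-day window (71 days after the deed), so its recording date stands.
D is an owners-association assessment lien and takes priority over every other lien.
Among the remaining liens, by effective date: B (30 April 2014), A (1 May 2014), E (6 October 2014), F (30 November 2014), C (30 March 2015).
The subordination applies — D was senior to E — so D and E swap.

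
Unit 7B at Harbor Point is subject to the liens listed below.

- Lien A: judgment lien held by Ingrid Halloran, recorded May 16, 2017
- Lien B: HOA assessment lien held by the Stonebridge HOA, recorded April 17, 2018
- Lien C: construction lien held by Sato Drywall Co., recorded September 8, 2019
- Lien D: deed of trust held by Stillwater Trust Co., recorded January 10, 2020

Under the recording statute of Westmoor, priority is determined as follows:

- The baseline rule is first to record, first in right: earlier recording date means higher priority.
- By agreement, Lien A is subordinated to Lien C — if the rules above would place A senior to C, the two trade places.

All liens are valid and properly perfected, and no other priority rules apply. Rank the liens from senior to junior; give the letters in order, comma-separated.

C, B, A, D

Ordering by effective date: A (May 16, 2017), B (April 17, 2018), C (September 8, 2019), D (January 10, 2020).
A would otherwise be senior to C, so under the subordination agreement A and C exchange positions.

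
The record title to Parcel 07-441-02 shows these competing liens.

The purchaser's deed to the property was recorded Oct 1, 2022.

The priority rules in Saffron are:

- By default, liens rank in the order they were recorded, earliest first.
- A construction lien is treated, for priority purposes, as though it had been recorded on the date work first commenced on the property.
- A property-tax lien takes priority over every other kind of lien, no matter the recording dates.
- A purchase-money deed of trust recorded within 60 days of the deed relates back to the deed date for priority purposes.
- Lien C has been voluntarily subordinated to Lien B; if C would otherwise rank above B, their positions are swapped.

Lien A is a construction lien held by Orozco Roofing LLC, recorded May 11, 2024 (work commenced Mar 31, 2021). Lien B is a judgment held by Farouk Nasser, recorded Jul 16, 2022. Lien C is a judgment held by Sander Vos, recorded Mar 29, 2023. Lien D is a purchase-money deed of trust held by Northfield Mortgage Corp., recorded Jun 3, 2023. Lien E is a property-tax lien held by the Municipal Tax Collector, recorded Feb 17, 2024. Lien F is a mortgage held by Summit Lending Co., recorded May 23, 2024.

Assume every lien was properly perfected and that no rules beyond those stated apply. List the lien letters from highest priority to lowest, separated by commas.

E, A, B, C, D, F

Effective dates after the stated exceptions: A relates back to Mar 31, 2021 (work commenced); D was recorded 245 days after the deed, outside the 60-day window, so it keeps its recording date.
E is a property-tax lien and takes priority over every other lien.
Ordering the rest by effective date: A (Mar 31, 2021), B (Jul 16, 2022), C (Mar 29, 2023), D (Jun 3, 2023), F (May 23, 2024).
Since C is not senior to B, the subordination leaves the order unchanged.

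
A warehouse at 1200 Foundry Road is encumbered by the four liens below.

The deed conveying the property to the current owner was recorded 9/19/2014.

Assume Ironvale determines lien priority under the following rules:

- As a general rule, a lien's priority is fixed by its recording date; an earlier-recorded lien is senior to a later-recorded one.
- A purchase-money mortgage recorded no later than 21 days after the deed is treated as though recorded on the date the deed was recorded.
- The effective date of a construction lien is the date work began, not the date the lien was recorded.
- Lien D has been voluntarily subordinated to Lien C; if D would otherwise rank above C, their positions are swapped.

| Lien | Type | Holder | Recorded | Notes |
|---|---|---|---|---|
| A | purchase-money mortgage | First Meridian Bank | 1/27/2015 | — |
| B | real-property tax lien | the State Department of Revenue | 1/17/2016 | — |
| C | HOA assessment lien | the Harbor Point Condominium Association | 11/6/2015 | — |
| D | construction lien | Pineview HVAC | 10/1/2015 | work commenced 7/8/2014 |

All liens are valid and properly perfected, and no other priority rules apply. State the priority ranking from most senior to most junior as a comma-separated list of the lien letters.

C, A, D, B

First, effective dates: A was recorded 130 days after the deed — beyond 21 days — so no relation-back applies; D is treated as recorded 7/8/2014, the work-commencement date.
By effective date: D (7/8/2014), A (1/27/2015), C (11/6/2015), B (1/17/2016).
The subordination applies — D was senior to C — so D and C swap.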